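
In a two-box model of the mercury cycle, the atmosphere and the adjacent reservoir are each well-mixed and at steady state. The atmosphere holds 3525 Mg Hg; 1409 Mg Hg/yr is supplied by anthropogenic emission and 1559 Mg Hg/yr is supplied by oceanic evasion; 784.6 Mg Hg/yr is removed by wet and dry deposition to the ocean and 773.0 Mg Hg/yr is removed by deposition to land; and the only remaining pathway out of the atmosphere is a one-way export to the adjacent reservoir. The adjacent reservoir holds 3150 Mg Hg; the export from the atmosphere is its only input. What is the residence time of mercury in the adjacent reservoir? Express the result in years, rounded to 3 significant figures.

Balance the atmosphere: ΣF_in = 1409 + 1559 = 2968.0 Mg Hg/yr.
Export to the adjacent reservoir = ΣF_in − (784.6 + 773.0) = 1410.4 Mg Hg/yr.
At steady state the output of the adjacent reservoir equals its input, 1410.4 Mg Hg/yr.
τ = M / F = 3150 / 1410.4 = 2.233 yr.

2.23 yr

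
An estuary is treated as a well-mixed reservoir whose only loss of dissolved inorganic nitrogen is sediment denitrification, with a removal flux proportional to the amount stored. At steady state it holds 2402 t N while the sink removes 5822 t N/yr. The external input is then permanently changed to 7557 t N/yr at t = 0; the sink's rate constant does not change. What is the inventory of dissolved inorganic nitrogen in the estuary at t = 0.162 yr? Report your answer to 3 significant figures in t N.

2630 t N

τ = M₀/F₀ = 2402/5822 = 0.4126 yr; rate constant k = 1/τ.
New steady state M_∞ = F₁/k = F₁·τ = 7557 × 0.4126 = 3117.8 t N.
M(t) = M_∞ + (M₀ − M_∞)·e^(−t/τ); t/τ = 0.162/0.4126 = 0.3927, so e^(−t/τ) = 0.6753.
M(t) = 3117.8 − 715.8 × 0.6753 = 2634.5 t N.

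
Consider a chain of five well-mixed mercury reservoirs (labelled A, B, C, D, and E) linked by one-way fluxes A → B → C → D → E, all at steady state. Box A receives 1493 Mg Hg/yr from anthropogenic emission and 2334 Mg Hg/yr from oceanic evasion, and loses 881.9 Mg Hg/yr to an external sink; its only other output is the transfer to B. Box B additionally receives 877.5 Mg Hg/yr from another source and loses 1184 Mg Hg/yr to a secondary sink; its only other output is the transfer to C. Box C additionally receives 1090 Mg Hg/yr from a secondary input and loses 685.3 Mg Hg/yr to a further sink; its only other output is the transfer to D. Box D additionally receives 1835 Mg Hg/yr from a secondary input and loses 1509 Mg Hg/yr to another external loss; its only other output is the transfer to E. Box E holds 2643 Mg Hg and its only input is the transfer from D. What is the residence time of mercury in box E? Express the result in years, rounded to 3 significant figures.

0.784 yr

Box A: F(A→B) = (1493 + 2334) − 881.9 = 2945.1 Mg Hg/yr.
Box B: F(B→C) = (2945.1 + 877.5) − 1184 = 2638.6 Mg Hg/yr.
Box C: F(C→D) = (2638.6 + 1090) − 685.3 = 3043.3 Mg Hg/yr.
Box D: F(D→E) = (3043.3 + 1835) − 1509 = 3369.3 Mg Hg/yr.
Box E throughput = its input = 3369.3 Mg Hg/yr; τ = 2643 / 3369.3 = 0.7844 yr.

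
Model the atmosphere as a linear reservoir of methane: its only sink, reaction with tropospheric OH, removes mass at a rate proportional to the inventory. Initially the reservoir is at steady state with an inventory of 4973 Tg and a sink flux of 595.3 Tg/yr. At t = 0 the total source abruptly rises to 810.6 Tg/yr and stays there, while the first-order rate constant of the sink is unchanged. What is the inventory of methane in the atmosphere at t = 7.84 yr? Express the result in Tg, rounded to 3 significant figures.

The sink rate constant is k = F₀/M₀ = 595.3/4973 = 0.1197 yr⁻¹.
Solving dM/dt = F₁ − kM with M(0) = M₀ gives M(t) = F₁/k + (M₀ − F₁/k)·e^(−kt).
F₁/k = 810.6/0.1197 = 6771.6 Tg; kt = 0.1197 × 7.84 = 0.9385, e^(−kt) = 0.3912.
M(7.84) = 6771.6 + (4973 − 6771.6) × 0.3912 = 6771.6 − 703.6 = 6067.9 Tg.

6070 Tg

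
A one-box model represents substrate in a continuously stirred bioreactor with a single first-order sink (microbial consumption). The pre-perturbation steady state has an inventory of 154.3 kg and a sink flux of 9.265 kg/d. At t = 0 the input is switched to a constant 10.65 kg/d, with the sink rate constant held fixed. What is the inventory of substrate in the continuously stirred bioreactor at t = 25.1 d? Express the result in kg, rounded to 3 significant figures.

Residence time τ = M₀/F₀ = 16.65 d. The eventual steady state is M_∞ = M₀·(F₁/F₀) = 154.3 × 10.65/9.265 = 177.37 kg.
The anomaly ΔM(t) = M(t) − M_∞ decays as ΔM₀·e^(−t/τ) with ΔM₀ = 154.3 − 177.37 = −23.07 kg.
At t = 25.1 d, e^(−t/τ) = e^(−1.507) = 0.2215, so ΔM = −5.110 kg and M = 177.37 − 5.110 = 172.26 kg.

172 kg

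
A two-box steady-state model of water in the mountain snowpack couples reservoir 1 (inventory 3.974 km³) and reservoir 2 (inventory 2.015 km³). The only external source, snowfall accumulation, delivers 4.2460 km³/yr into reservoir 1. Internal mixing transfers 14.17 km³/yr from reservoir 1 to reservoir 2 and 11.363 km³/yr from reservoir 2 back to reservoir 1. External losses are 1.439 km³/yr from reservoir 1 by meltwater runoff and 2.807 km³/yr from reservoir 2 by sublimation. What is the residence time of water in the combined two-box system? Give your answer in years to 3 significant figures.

1.41 yr

Residence time in the combined system uses the total inventory and the total *external* removal — internal exchanges between the two boxes cancel.
M_total = 3.974 + 2.015 = 5.9890 km³.
ΣF_external_out = 1.439 + 2.807 = 4.2460 km³/yr.
τ = M_total / ΣF_ext = 5.9890 / 4.2460 = 1.411 yr.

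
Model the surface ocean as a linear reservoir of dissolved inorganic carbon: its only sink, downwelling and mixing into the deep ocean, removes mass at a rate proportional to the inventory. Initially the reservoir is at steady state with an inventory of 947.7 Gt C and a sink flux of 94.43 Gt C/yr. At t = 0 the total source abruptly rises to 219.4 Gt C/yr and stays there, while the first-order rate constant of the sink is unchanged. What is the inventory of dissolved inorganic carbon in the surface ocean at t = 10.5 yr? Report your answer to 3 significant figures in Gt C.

The sink rate constant is k = F₀/M₀ = 94.43/947.7 = 0.09964 yr⁻¹.
Solving dM/dt = F₁ − kM with M(0) = M₀ gives M(t) = F₁/k + (M₀ − F₁/k)·e^(−kt).
F₁/k = 219.4/0.09964 = 2201.9 Gt C; kt = 0.09964 × 10.5 = 1.046, e^(−kt) = 0.3513.
M(10.5) = 2201.9 + (947.7 − 2201.9) × 0.3513 = 2201.9 − 440.5 = 1761.4 Gt C.

1760 Gt C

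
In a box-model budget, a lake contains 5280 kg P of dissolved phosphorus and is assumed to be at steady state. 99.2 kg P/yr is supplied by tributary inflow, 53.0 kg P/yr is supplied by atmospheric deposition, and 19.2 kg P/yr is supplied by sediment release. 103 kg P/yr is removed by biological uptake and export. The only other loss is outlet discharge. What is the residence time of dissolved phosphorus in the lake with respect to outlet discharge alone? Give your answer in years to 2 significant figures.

77 yr

At steady state ΣF_in = ΣF_out.
ΣF_in = 99.2 + 53.0 + 19.2 = 171.40 kg P/yr.
Outlet discharge flux = ΣF_in − (103) = 171.40 − 103.0 = 68.40 kg P/yr.
τ = M / F = 5280 / 68.40 = 77.19 yr.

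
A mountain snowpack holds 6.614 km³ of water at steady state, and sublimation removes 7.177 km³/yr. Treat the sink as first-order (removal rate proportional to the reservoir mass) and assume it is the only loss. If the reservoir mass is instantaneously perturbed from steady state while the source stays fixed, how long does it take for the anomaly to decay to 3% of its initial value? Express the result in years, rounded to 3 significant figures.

For a linear reservoir the anomaly decays as exp(−t/τ) with τ = M/F = 6.614/7.177 = 0.9216 yr.
exp(−t/τ) = 0.03 ⇒ t = −τ ln(0.03) = 0.9216 × 3.507 = 3.231 yr.

3.23 yr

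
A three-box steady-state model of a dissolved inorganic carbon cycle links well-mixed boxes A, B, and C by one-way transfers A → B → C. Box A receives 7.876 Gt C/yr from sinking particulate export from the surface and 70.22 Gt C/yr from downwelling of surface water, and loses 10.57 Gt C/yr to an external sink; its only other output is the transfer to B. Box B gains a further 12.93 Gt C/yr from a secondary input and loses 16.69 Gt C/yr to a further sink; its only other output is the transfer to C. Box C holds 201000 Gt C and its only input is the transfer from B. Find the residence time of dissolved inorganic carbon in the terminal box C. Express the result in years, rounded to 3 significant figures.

3150 yr

Box A: F(A→B) = (7.876 + 70.22) − 10.57 = 67.526 Gt C/yr.
Box B: F(B→C) = (67.526 + 12.93) − 16.69 = 63.766 Gt C/yr.
Box C throughput = its input = 63.766 Gt C/yr; τ = 201000 / 63.766 = 3152 yr.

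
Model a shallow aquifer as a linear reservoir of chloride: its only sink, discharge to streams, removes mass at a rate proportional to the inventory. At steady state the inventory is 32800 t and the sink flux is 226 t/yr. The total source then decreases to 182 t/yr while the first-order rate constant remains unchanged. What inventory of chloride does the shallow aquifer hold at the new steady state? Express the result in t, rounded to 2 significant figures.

Rate constant k = F/M = 226 / 32800 = 0.006890 yr⁻¹.
At the new steady state, source = k·M_new ⇒ M_new = 182 / 0.006890 = 26410 t.
(Equivalently M_new = M × F_new/F_old = 32800 × 182/226.)

26000 t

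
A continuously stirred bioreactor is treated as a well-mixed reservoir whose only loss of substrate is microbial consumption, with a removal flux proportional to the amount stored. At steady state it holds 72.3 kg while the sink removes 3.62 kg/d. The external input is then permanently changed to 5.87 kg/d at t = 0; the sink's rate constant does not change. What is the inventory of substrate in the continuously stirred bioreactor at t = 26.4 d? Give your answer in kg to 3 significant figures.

The sink rate constant is k = F₀/M₀ = 3.62/72.3 = 0.05007 d⁻¹.
Solving dM/dt = F₁ − kM with M(0) = M₀ gives M(t) = F₁/k + (M₀ − F₁/k)·e^(−kt).
F₁/k = 5.87/0.05007 = 117.24 kg; kt = 0.05007 × 26.4 = 1.322, e^(−kt) = 0.2666.
M(26.4) = 117.24 + (72.3 − 117.24) × 0.2666 = 117.24 − 11.98 = 105.26 kg.

105 kg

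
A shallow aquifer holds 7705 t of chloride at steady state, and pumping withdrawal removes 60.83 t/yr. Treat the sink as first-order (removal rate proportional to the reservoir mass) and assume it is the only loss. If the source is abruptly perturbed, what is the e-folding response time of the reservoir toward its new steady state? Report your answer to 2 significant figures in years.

For a linear reservoir the response time equals the residence time τ = M/F.
τ = 7705 / 60.83 = 126.7 yr.

130 yr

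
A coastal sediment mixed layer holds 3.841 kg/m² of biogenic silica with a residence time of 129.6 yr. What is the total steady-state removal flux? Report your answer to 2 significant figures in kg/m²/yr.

0.030 kg/m²/yr

F = M / τ = 3.841 / 129.6 = 0.02964 kg/m²/yr.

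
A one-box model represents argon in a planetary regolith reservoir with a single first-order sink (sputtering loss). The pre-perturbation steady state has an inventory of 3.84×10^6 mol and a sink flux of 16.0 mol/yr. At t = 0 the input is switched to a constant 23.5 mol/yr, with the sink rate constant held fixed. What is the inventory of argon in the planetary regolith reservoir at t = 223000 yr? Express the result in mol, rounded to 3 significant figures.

τ = M₀/F₀ = 3.84×10^6/16.0 = 240000 yr; rate constant k = 1/τ.
New steady state M_∞ = F₁/k = F₁·τ = 23.5 × 240000 = 5.6400×10^6 mol.
M(t) = M_∞ + (M₀ − M_∞)·e^(−t/τ); t/τ = 223000/240000 = 0.9292, so e^(−t/τ) = 0.3949.
M(t) = 5.6400×10^6 − 1.800×10^6 × 0.3949 = 4.9292×10^6 mol.

4.93×10^6 mol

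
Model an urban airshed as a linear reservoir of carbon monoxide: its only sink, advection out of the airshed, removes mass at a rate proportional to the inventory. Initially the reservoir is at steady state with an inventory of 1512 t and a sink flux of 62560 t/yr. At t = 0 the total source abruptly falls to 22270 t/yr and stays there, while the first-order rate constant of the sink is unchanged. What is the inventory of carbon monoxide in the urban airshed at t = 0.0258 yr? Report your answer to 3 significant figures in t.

873 t

The sink rate constant is k = F₀/M₀ = 62560/1512 = 41.38 yr⁻¹.
Solving dM/dt = F₁ − kM with M(0) = M₀ gives M(t) = F₁/k + (M₀ − F₁/k)·e^(−kt).
F₁/k = 22270/41.38 = 538.24 t; kt = 41.38 × 0.0258 = 1.067, e^(−kt) = 0.3439.
M(0.0258) = 538.24 + (1512 − 538.24) × 0.3439 = 538.24 + 334.8 = 873.09 t.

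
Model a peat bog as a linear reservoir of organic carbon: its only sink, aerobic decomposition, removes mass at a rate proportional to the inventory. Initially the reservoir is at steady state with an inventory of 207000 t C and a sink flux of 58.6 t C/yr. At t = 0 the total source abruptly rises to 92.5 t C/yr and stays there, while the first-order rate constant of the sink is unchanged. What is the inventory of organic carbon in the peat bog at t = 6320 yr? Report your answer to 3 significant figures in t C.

307000 t C

The sink rate constant is k = F₀/M₀ = 58.6/207000 = 0.0002831 yr⁻¹.
Solving dM/dt = F₁ − kM with M(0) = M₀ gives M(t) = F₁/k + (M₀ − F₁/k)·e^(−kt).
F₁/k = 92.5/0.0002831 = 326750 t C; kt = 0.0002831 × 6320 = 1.789, e^(−kt) = 0.1671.
M(6320) = 326750 + (207000 − 326750) × 0.1671 = 326750 − 20010 = 306740 t C.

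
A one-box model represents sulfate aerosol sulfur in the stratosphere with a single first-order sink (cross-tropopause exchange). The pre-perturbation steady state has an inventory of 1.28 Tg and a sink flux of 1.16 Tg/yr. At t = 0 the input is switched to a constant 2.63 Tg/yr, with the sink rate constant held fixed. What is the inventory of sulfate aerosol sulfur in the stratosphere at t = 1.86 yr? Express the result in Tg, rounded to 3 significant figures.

The sink rate constant is k = F₀/M₀ = 1.16/1.28 = 0.9062 yr⁻¹.
Solving dM/dt = F₁ − kM with M(0) = M₀ gives M(t) = F₁/k + (M₀ − F₁/k)·e^(−kt).
F₁/k = 2.63/0.9062 = 2.9021 Tg; kt = 0.9062 × 1.86 = 1.686, e^(−kt) = 0.1853.
M(1.86) = 2.9021 + (1.28 − 2.9021) × 0.1853 = 2.9021 − 0.3006 = 2.6015 Tg.

2.60 Tg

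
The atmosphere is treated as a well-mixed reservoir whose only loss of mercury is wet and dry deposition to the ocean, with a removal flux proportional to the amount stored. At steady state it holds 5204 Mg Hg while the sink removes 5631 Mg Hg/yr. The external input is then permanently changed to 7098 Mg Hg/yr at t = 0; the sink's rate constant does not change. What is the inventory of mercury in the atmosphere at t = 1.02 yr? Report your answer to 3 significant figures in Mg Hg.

6110 Mg Hg

The sink rate constant is k = F₀/M₀ = 5631/5204 = 1.082 yr⁻¹.
Solving dM/dt = F₁ − kM with M(0) = M₀ gives M(t) = F₁/k + (M₀ − F₁/k)·e^(−kt).
F₁/k = 7098/1.082 = 6559.8 Mg Hg; kt = 1.082 × 1.02 = 1.104, e^(−kt) = 0.3316.
M(1.02) = 6559.8 + (5204 − 6559.8) × 0.3316 = 6559.8 − 449.6 = 6110.1 Mg Hg.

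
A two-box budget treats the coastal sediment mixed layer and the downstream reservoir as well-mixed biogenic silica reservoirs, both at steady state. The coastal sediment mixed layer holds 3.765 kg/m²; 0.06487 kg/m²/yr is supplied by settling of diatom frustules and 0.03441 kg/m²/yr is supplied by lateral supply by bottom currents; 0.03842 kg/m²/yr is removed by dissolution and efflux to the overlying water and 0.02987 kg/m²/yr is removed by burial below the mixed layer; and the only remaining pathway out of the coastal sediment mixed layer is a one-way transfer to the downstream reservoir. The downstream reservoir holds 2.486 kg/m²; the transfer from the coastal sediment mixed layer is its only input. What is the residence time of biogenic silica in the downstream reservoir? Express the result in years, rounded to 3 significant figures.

80.2 yr

Balance the coastal sediment mixed layer: ΣF_in = 0.06487 + 0.03441 = 0.099280 kg/m²/yr.
Transfer to the downstream reservoir = ΣF_in − (0.03842 + 0.02987) = 0.030990 kg/m²/yr.
At steady state the output of the downstream reservoir equals its input, 0.030990 kg/m²/yr.
τ = M / F = 2.486 / 0.030990 = 80.22 yr.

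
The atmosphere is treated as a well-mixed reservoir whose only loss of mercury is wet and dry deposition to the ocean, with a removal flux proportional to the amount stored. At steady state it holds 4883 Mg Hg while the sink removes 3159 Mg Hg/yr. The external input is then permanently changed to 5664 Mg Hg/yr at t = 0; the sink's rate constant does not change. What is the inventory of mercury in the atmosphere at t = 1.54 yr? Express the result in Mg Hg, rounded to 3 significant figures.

The sink rate constant is k = F₀/M₀ = 3159/4883 = 0.6469 yr⁻¹.
Solving dM/dt = F₁ − kM with M(0) = M₀ gives M(t) = F₁/k + (M₀ − F₁/k)·e^(−kt).
F₁/k = 5664/0.6469 = 8755.1 Mg Hg; kt = 0.6469 × 1.54 = 0.9963, e^(−kt) = 0.3692.
M(1.54) = 8755.1 + (4883 − 8755.1) × 0.3692 = 8755.1 − 1430 = 7325.3 Mg Hg.

7330 Mg Hg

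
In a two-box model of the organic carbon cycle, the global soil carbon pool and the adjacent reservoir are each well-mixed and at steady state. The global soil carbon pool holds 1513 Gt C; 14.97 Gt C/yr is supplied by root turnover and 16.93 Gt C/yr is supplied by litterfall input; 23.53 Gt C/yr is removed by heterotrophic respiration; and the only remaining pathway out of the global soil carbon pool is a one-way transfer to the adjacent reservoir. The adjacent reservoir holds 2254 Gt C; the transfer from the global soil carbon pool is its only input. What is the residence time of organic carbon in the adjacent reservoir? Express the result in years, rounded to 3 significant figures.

Balance the global soil carbon pool: ΣF_in = 14.97 + 16.93 = 31.900 Gt C/yr.
Transfer to the adjacent reservoir = ΣF_in − (23.53) = 8.3700 Gt C/yr.
At steady state the output of the adjacent reservoir equals its input, 8.3700 Gt C/yr.
τ = M / F = 2254 / 8.3700 = 269.3 yr.

269 yr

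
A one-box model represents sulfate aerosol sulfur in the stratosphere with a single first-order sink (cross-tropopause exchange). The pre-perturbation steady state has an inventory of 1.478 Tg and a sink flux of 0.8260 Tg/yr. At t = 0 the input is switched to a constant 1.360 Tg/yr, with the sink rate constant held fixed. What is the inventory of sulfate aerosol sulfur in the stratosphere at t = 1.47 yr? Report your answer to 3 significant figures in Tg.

2.01 Tg

τ = M₀/F₀ = 1.478/0.8260 = 1.789 yr; rate constant k = 1/τ.
New steady state M_∞ = F₁/k = F₁·τ = 1.360 × 1.789 = 2.4335 Tg.
M(t) = M_∞ + (M₀ − M_∞)·e^(−t/τ); t/τ = 1.47/1.789 = 0.8215, so e^(−t/τ) = 0.4398.
M(t) = 2.4335 − 0.9555 × 0.4398 = 2.0133 Tg.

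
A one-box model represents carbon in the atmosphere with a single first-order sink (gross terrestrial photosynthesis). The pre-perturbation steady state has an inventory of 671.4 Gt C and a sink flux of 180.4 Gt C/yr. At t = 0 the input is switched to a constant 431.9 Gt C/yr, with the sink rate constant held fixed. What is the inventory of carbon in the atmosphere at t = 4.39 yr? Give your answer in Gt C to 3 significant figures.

The sink rate constant is k = F₀/M₀ = 180.4/671.4 = 0.2687 yr⁻¹.
Solving dM/dt = F₁ − kM with M(0) = M₀ gives M(t) = F₁/k + (M₀ − F₁/k)·e^(−kt).
F₁/k = 431.9/0.2687 = 1607.4 Gt C; kt = 0.2687 × 4.39 = 1.180, e^(−kt) = 0.3074.
M(4.39) = 1607.4 + (671.4 − 1607.4) × 0.3074 = 1607.4 − 287.7 = 1319.7 Gt C.

1320 Gt C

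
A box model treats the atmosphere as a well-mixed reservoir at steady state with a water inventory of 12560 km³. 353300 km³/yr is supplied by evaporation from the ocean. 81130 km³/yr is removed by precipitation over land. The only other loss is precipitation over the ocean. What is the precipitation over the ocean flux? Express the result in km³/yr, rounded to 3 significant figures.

At steady state ΣF_in = ΣF_out.
ΣF_in = 353300 km³/yr.
Precipitation over the ocean flux = ΣF_in − (81130) = 353300 − 81130 = 272200 km³/yr.

272000 km³/yr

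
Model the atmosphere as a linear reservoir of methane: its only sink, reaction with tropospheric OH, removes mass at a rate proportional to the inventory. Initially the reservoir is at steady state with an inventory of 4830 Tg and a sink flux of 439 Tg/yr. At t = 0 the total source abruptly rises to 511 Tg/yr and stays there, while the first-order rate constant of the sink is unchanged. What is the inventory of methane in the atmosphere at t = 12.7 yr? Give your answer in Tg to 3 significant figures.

5370 Tg

τ = M₀/F₀ = 4830/439 = 11.00 yr; rate constant k = 1/τ.
New steady state M_∞ = F₁/k = F₁·τ = 511 × 11.00 = 5622.2 Tg.
M(t) = M_∞ + (M₀ − M_∞)·e^(−t/τ); t/τ = 12.7/11.00 = 1.154, so e^(−t/τ) = 0.3153.
M(t) = 5622.2 − 792.2 × 0.3153 = 5372.4 Tg.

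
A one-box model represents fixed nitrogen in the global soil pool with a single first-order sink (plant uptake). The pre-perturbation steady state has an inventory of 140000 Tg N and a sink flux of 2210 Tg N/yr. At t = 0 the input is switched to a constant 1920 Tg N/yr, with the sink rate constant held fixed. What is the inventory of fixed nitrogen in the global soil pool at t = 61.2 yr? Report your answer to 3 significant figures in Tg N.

129000 Tg N

The sink rate constant is k = F₀/M₀ = 2210/140000 = 0.01579 yr⁻¹.
Solving dM/dt = F₁ − kM with M(0) = M₀ gives M(t) = F₁/k + (M₀ − F₁/k)·e^(−kt).
F₁/k = 1920/0.01579 = 121630 Tg N; kt = 0.01579 × 61.2 = 0.9661, e^(−kt) = 0.3806.
M(61.2) = 121630 + (140000 − 121630) × 0.3806 = 121630 + 6991 = 128620 Tg N.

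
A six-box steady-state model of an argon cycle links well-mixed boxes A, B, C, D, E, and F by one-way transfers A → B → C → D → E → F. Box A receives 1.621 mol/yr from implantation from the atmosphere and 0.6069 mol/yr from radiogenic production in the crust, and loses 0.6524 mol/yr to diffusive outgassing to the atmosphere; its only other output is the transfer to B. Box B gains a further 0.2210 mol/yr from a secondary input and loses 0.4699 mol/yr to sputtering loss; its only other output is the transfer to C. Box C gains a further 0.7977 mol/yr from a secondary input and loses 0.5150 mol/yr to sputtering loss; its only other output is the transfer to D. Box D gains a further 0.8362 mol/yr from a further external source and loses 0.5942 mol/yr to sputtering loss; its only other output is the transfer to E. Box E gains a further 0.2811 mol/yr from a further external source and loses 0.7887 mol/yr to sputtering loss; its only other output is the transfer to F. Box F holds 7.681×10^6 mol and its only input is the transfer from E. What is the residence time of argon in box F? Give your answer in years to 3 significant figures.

Box A: F(A→B) = (1.621 + 0.6069) − 0.6524 = 1.5755 mol/yr.
Box B: F(B→C) = (1.5755 + 0.2210) − 0.4699 = 1.3266 mol/yr.
Box C: F(C→D) = (1.3266 + 0.7977) − 0.5150 = 1.6093 mol/yr.
Box D: F(D→E) = (1.6093 + 0.8362) − 0.5942 = 1.8513 mol/yr.
Box E: F(E→F) = (1.8513 + 0.2811) − 0.7887 = 1.3437 mol/yr.
Box F throughput = its input = 1.3437 mol/yr; τ = 7.681×10^6 / 1.3437 = 5.716×10^6 yr.

5.72×10^6 yr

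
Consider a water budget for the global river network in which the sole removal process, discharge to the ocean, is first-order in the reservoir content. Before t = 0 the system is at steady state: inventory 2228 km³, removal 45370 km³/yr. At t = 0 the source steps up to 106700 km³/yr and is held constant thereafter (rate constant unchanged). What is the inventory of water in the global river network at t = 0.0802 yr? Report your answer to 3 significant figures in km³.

τ = M₀/F₀ = 2228/45370 = 0.04911 yr; rate constant k = 1/τ.
New steady state M_∞ = F₁/k = F₁·τ = 106700 × 0.04911 = 5239.8 km³.
M(t) = M_∞ + (M₀ − M_∞)·e^(−t/τ); t/τ = 0.0802/0.04911 = 1.633, so e^(−t/τ) = 0.1953.
M(t) = 5239.8 − 3012 × 0.1953 = 4651.5 km³.

4650 km³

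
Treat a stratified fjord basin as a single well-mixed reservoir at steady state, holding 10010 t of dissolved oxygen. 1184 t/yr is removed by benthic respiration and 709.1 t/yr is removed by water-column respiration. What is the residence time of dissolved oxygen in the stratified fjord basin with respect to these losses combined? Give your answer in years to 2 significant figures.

5.3 yr

Total removal = 1184 + 709.1 = 1893.1 t/yr.
τ = M / ΣF_out = 10010 / 1893.1 = 5.288 yr.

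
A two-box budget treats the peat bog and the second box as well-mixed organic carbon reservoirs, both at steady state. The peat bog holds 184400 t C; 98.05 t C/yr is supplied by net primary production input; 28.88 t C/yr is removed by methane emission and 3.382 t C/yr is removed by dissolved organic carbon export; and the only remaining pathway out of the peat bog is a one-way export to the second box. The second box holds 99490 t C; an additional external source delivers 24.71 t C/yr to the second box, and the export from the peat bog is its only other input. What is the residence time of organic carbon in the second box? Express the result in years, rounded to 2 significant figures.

Balance the peat bog: ΣF_in = 98.050 t C/yr.
Export to the second box = ΣF_in − (28.88 + 3.382) = 65.788 t C/yr.
Total input to the second box = 65.788 + 24.71 = 90.498 t C/yr; at steady state this equals its total output.
τ = M / F = 99490 / 90.498 = 1099 yr.

1100 yr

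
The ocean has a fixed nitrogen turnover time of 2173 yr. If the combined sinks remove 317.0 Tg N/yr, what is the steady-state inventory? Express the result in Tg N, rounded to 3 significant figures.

689000 Tg N

τ = M/F ⇒ M = τ × F = 2173 × 317.0 = 688800 Tg N.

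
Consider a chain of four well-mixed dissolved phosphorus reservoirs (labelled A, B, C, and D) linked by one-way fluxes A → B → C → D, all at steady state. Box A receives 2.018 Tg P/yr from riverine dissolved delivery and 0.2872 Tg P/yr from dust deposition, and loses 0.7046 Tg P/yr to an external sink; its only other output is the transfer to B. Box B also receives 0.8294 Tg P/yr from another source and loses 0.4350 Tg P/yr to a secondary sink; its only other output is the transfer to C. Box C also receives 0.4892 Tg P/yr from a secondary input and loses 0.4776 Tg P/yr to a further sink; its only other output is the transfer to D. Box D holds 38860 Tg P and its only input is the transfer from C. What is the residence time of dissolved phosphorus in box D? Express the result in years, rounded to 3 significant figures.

19400 yr

Box A: F(A→B) = (2.018 + 0.2872) − 0.7046 = 1.6006 Tg P/yr.
Box B: F(B→C) = (1.6006 + 0.8294) − 0.4350 = 1.9950 Tg P/yr.
Box C: F(C→D) = (1.9950 + 0.4892) − 0.4776 = 2.0066 Tg P/yr.
Box D throughput = its input = 2.0066 Tg P/yr; τ = 38860 / 2.0066 = 19370 yr.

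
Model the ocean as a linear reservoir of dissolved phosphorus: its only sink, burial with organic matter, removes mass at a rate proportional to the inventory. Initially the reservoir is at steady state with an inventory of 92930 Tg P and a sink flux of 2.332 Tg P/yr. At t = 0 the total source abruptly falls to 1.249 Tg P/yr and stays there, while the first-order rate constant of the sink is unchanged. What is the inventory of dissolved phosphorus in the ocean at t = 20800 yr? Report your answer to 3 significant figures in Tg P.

Residence time τ = M₀/F₀ = 39850 yr. The eventual steady state is M_∞ = M₀·(F₁/F₀) = 92930 × 1.249/2.332 = 49773 Tg P.
The anomaly ΔM(t) = M(t) − M_∞ decays as ΔM₀·e^(−t/τ) with ΔM₀ = 92930 − 49773 = 43160 Tg P.
At t = 20800 yr, e^(−t/τ) = e^(−0.5220) = 0.5934, so ΔM = 25610 Tg P and M = 49773 + 25610 = 75380 Tg P.

75400 Tg P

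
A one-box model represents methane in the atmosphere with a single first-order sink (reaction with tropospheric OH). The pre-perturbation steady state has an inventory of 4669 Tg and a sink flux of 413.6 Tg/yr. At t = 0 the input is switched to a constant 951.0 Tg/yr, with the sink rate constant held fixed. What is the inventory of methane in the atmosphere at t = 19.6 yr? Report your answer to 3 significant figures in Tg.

9670 Tg

The sink rate constant is k = F₀/M₀ = 413.6/4669 = 0.08858 yr⁻¹.
Solving dM/dt = F₁ − kM with M(0) = M₀ gives M(t) = F₁/k + (M₀ − F₁/k)·e^(−kt).
F₁/k = 951.0/0.08858 = 10736 Tg; kt = 0.08858 × 19.6 = 1.736, e^(−kt) = 0.1762.
M(19.6) = 10736 + (4669 − 10736) × 0.1762 = 10736 − 1069 = 9666.7 Tg.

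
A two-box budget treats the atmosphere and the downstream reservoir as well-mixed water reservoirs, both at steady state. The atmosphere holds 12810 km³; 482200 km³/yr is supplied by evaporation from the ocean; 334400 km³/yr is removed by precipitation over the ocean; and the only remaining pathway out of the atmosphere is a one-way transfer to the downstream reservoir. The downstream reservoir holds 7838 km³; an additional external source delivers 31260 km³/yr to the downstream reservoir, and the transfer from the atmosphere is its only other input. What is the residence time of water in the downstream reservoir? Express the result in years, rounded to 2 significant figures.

Balance the atmosphere: ΣF_in = 482200 km³/yr.
Transfer to the downstream reservoir = ΣF_in − (334400) = 147800 km³/yr.
Total input to the downstream reservoir = 147800 + 31260 = 179060 km³/yr; at steady state this equals its total output.
τ = M / F = 7838 / 179060 = 0.04377 yr.

0.044 yr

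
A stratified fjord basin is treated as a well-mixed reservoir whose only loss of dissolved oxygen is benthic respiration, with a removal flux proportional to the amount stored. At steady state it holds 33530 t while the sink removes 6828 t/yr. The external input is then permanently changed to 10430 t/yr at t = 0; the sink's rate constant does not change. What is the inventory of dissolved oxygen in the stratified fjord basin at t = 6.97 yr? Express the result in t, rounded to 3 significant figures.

46900 t

Residence time τ = M₀/F₀ = 4.911 yr. The eventual steady state is M_∞ = M₀·(F₁/F₀) = 33530 × 10430/6828 = 51218 t.
The anomaly ΔM(t) = M(t) − M_∞ decays as ΔM₀·e^(−t/τ) with ΔM₀ = 33530 − 51218 = −17690 t.
At t = 6.97 yr, e^(−t/τ) = e^(−1.419) = 0.2419, so ΔM = −4278 t and M = 51218 − 4278 = 46940 t.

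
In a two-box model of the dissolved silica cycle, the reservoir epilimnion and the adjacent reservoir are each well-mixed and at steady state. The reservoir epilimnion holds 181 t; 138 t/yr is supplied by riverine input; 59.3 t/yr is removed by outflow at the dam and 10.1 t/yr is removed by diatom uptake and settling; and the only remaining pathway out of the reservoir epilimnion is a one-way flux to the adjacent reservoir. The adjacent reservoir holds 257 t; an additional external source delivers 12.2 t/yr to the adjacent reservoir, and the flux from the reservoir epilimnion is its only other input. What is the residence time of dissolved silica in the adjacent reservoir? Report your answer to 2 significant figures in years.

3.2 yr

Balance the reservoir epilimnion: ΣF_in = 138.00 t/yr.
Flux to the adjacent reservoir = ΣF_in − (59.3 + 10.1) = 68.600 t/yr.
Total input to the adjacent reservoir = 68.600 + 12.2 = 80.800 t/yr; at steady state this equals its total output.
τ = M / F = 257 / 80.800 = 3.181 yr.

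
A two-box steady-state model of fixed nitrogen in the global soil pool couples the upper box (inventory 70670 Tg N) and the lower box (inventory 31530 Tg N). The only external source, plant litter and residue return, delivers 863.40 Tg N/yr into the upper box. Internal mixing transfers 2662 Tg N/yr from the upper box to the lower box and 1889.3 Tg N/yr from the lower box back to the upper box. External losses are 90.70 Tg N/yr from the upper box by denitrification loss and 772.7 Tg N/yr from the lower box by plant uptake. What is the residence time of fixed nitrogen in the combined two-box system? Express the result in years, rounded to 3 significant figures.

For the system as a whole, the A↔B exchange is internal and contributes nothing to the throughput; only the external sinks remove mass.
M_total = 70670 + 31530 = 102200 Tg N.
ΣF_external_out = 90.70 + 772.7 = 863.40 Tg N/yr.
τ = M_total / ΣF_ext = 102200 / 863.40 = 118.4 yr.

118 yr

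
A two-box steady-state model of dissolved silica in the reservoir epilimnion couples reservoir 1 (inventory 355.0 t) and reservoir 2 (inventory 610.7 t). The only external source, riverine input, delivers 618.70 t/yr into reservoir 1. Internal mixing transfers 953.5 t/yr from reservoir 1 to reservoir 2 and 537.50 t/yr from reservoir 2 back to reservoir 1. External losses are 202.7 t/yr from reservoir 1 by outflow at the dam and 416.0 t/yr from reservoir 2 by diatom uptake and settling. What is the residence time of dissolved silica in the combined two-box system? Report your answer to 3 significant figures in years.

1.56 yr

Treat the two boxes together as one reservoir: the mixing fluxes between them are internal recycling, so τ = ΣM / Σ(external losses).
M_total = 355.0 + 610.7 = 965.70 t.
ΣF_external_out = 202.7 + 416.0 = 618.70 t/yr.
τ = M_total / ΣF_ext = 965.70 / 618.70 = 1.561 yr.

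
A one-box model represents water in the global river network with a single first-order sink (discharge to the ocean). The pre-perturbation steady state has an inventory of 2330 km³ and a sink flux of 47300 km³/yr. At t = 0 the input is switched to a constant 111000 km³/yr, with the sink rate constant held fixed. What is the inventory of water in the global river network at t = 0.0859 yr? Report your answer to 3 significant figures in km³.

4920 km³

τ = M₀/F₀ = 2330/47300 = 0.04926 yr; rate constant k = 1/τ.
New steady state M_∞ = F₁/k = F₁·τ = 111000 × 0.04926 = 5467.9 km³.
M(t) = M_∞ + (M₀ − M_∞)·e^(−t/τ); t/τ = 0.0859/0.04926 = 1.744, so e^(−t/τ) = 0.1749.
M(t) = 5467.9 − 3138 × 0.1749 = 4919.2 km³.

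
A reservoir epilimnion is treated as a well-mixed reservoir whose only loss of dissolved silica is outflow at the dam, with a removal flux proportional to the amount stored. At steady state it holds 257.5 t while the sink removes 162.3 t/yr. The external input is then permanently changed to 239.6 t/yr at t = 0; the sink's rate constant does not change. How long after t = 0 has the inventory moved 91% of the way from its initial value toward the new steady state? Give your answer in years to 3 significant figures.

τ = M₀/F₀ = 257.5/162.3 = 1.587 yr.
The remaining gap fraction is e^(−t/τ); 91% covered ⇒ e^(−t/τ) = 0.0900.
t = −τ ln(0.0900) = 1.587 × 2.408 = 3.820 yr.

3.82 yr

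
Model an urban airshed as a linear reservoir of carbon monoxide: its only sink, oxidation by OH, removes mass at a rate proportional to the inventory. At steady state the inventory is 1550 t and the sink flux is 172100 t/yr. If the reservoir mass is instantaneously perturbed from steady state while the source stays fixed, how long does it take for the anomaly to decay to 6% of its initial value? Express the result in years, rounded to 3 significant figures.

For a linear reservoir the anomaly decays as exp(−t/τ) with τ = M/F = 1550/172100 = 0.009006 yr.
exp(−t/τ) = 0.06 ⇒ t = −τ ln(0.06) = 0.009006 × 2.813 = 0.02534 yr.

0.0253 yr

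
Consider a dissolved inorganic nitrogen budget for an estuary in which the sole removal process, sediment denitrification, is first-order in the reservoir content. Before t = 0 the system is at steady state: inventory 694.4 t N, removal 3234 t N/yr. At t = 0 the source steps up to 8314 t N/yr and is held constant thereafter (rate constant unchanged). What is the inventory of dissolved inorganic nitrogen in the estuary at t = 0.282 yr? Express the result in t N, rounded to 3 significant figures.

1490 t N

The sink rate constant is k = F₀/M₀ = 3234/694.4 = 4.657 yr⁻¹.
Solving dM/dt = F₁ − kM with M(0) = M₀ gives M(t) = F₁/k + (M₀ − F₁/k)·e^(−kt).
F₁/k = 8314/4.657 = 1785.2 t N; kt = 4.657 × 0.282 = 1.313, e^(−kt) = 0.2689.
M(0.282) = 1785.2 + (694.4 − 1785.2) × 0.2689 = 1785.2 − 293.3 = 1491.8 t N.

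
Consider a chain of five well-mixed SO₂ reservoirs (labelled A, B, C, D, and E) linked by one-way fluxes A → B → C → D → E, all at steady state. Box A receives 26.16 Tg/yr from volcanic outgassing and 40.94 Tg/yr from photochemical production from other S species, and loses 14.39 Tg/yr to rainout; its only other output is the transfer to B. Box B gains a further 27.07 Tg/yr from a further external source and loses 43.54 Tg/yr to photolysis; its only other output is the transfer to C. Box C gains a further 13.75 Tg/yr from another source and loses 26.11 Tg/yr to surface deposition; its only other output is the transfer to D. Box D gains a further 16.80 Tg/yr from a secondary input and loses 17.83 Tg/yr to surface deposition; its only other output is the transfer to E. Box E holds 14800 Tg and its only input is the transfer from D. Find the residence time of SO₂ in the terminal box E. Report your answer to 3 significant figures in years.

Box A: F(A→B) = (26.16 + 40.94) − 14.39 = 52.710 Tg/yr.
Box B: F(B→C) = (52.710 + 27.07) − 43.54 = 36.240 Tg/yr.
Box C: F(C→D) = (36.240 + 13.75) − 26.11 = 23.880 Tg/yr.
Box D: F(D→E) = (23.880 + 16.80) − 17.83 = 22.850 Tg/yr.
Box E throughput = its input = 22.850 Tg/yr; τ = 14800 / 22.850 = 647.7 yr.

648 yr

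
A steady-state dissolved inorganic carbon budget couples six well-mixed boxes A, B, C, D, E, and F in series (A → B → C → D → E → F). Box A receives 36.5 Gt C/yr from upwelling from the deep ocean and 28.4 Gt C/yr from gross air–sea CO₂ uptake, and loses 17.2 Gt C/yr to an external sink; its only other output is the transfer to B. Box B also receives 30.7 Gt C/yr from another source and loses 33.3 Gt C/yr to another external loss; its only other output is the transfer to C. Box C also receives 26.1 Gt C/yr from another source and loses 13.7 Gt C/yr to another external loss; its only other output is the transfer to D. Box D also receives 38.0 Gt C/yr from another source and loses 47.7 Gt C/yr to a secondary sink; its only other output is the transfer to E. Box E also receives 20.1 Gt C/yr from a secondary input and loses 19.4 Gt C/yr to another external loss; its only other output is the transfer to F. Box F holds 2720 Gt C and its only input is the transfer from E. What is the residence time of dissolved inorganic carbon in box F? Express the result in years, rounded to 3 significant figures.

56.1 yr

Box A: F(A→B) = (36.5 + 28.4) − 17.2 = 47.700 Gt C/yr.
Box B: F(B→C) = (47.700 + 30.7) − 33.3 = 45.100 Gt C/yr.
Box C: F(C→D) = (45.100 + 26.1) − 13.7 = 57.500 Gt C/yr.
Box D: F(D→E) = (57.500 + 38.0) − 47.7 = 47.800 Gt C/yr.
Box E: F(E→F) = (47.800 + 20.1) − 19.4 = 48.500 Gt C/yr.
Box F throughput = its input = 48.500 Gt C/yr; τ = 2720 / 48.500 = 56.08 yr.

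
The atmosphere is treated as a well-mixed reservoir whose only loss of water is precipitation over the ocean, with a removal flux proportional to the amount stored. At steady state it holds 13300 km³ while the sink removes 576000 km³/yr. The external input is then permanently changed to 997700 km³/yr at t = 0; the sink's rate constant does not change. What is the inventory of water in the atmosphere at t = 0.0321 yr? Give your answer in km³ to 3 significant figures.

20600 km³

τ = M₀/F₀ = 13300/576000 = 0.02309 yr; rate constant k = 1/τ.
New steady state M_∞ = F₁/k = F₁·τ = 997700 × 0.02309 = 23037 km³.
M(t) = M_∞ + (M₀ − M_∞)·e^(−t/τ); t/τ = 0.0321/0.02309 = 1.390, so e^(−t/τ) = 0.2490.
M(t) = 23037 − 9737 × 0.2490 = 20612 km³.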